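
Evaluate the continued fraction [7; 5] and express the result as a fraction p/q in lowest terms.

36/5

a_0 = 7: 7/1
a_1 = 5: 36/5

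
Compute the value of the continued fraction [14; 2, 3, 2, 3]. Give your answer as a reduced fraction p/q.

Compute successive convergents:
a_0 = 14: 14/1
a_1 = 2: 29/2
a_2 = 3: 101/7
a_3 = 2: 231/16
a_4 = 3: 794/55

794/55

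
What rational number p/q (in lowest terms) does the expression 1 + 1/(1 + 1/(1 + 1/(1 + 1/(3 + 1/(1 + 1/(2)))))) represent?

64/39

a_0 = 1: 1/1
a_1 = 1: 2/1
a_2 = 1: 3/2
a_3 = 1: 5/3
a_4 = 3: 18/11
a_5 = 1: 23/14
a_6 = 2: 64/39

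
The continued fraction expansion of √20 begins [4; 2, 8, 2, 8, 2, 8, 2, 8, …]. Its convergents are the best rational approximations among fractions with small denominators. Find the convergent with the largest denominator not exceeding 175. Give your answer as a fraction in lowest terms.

a_0 = 4: 4/1  (≤ bound)
a_1 = 2: 9/2  (≤ bound)
a_2 = 8: 76/17  (≤ bound)
a_3 = 2: 161/36  (≤ bound)
a_4 = 8: 1364/305  (> 175, stop)

161/36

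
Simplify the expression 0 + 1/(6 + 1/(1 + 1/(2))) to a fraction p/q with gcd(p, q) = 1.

a_0 = 0: 0/1
a_1 = 6: 1/6
a_2 = 1: 1/7
a_3 = 2: 3/20

3/20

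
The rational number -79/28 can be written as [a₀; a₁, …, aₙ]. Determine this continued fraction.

[-3; 5, 1, 1, 2]

-79 = -3·28 + 5, so a_0 = -3
28 = 5·5 + 3, so a_1 = 5
5 = 1·3 + 2, so a_2 = 1
3 = 1·2 + 1, so a_3 = 1
2 = 2·1 + 0, so a_4 = 2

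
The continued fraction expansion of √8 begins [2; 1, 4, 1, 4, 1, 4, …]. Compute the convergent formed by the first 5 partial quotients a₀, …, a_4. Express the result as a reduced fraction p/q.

a_0 = 2: 2/1
a_1 = 1: 3/1
a_2 = 4: 14/5
a_3 = 1: 17/6
a_4 = 4: 82/29

82/29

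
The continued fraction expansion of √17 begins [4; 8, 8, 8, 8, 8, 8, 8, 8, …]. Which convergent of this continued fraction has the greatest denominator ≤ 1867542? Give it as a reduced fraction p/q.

a_0 = 4: 4/1  (≤ bound)
a_1 = 8: 33/8  (≤ bound)
a_2 = 8: 268/65  (≤ bound)
a_3 = 8: 2177/528  (≤ bound)
a_4 = 8: 17684/4289  (≤ bound)
a_5 = 8: 143649/34840  (≤ bound)
a_6 = 8: 1166876/283009  (≤ bound)
a_7 = 8: 9478657/2298912  (> 1867542, stop)

1166876/283009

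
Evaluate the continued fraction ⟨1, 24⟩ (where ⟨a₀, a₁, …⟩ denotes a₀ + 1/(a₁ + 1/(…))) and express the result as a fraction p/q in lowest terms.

a_0 = 1: 1/1
a_1 = 24: 25/24

25/24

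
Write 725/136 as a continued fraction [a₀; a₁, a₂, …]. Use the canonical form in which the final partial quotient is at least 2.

Run the Euclidean algorithm, recording each quotient:
⌊725/136⌋ = 5, remainder 45
⌊136/45⌋ = 3, remainder 1
⌊45/1⌋ = 45, remainder 0

[5; 3, 45]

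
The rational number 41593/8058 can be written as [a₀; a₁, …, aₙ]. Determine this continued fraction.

[5; 6, 5, 2, 3, 34]

Repeatedly divide and take the remainder:
41593 ÷ 8058 → quotient 5, remainder 1303
8058 ÷ 1303 → quotient 6, remainder 240
1303 ÷ 240 → quotient 5, remainder 103
240 ÷ 103 → quotient 2, remainder 34
103 ÷ 34 → quotient 3, remainder 1
34 ÷ 1 → quotient 34, remainder 0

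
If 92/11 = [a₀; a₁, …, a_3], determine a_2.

1

92 = 8·11 + 4, so a_0 = 8
11 = 2·4 + 3, so a_1 = 2
4 = 1·3 + 1, so a_2 = 1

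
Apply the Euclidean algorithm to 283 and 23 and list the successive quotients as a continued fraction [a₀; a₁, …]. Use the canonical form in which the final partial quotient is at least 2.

[12; 3, 3, 2]

Apply division with remainder until the remainder is 0:
283 = 12·23 + 7, so a_0 = 12
23 = 3·7 + 2, so a_1 = 3
7 = 3·2 + 1, so a_2 = 3
2 = 2·1 + 0, so a_3 = 2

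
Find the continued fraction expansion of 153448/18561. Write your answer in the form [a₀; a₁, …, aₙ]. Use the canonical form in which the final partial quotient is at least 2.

[8; 3, 1, 2, 1, 7, 5, 31]

153448 ÷ 18561 → quotient 8, remainder 4960
18561 ÷ 4960 → quotient 3, remainder 3681
4960 ÷ 3681 → quotient 1, remainder 1279
3681 ÷ 1279 → quotient 2, remainder 1123
1279 ÷ 1123 → quotient 1, remainder 156
1123 ÷ 156 → quotient 7, remainder 31
156 ÷ 31 → quotient 5, remainder 1
31 ÷ 1 → quotient 31, remainder 0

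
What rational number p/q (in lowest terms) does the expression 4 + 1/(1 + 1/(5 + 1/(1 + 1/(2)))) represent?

Start with 2.
1 + 1/(2/1) = 1 + 1/2 = 3/2
5 + 1/(3/2) = 5 + 2/3 = 17/3
1 + 1/(17/3) = 1 + 3/17 = 20/17
4 + 1/(20/17) = 4 + 17/20 = 97/20

97/20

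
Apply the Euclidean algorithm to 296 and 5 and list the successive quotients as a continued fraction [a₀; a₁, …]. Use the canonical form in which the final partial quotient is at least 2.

[59; 5]

Repeatedly divide and take the remainder:
296 = 59·5 + 1, so a_0 = 59
5 = 5·1 + 0, so a_1 = 5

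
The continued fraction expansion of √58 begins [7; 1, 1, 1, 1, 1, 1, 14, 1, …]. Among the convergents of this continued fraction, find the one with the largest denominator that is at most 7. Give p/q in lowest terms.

a_0 = 7: 7/1  (≤ bound)
a_1 = 1: 8/1  (≤ bound)
a_2 = 1: 15/2  (≤ bound)
a_3 = 1: 23/3  (≤ bound)
a_4 = 1: 38/5  (≤ bound)
a_5 = 1: 61/8  (> 7, stop)

38/5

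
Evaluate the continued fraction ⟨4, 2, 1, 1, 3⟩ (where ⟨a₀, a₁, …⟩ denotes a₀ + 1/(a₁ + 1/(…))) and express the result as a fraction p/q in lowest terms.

a_0 = 4: 4/1
a_1 = 2: 9/2
a_2 = 1: 13/3
a_3 = 1: 22/5
a_4 = 3: 79/18

79/18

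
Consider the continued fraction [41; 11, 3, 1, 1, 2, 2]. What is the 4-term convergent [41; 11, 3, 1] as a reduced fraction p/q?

Compute successive convergents:
a_0 = 41: 41/1
a_1 = 11: 452/11
a_2 = 3: 1397/34
a_3 = 1: 1849/45

1849/45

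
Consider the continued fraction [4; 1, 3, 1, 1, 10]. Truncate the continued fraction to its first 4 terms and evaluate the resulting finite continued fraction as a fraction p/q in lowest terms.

a_0 = 4: 4/1
a_1 = 1: 5/1
a_2 = 3: 19/4
a_3 = 1: 24/5

24/5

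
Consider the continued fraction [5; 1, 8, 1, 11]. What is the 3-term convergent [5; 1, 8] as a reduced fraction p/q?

Starting at the tail and folding back:
Start with 8.
1 + 1/(8/1) = 1 + 1/8 = 9/8
5 + 1/(9/8) = 5 + 8/9 = 53/9

53/9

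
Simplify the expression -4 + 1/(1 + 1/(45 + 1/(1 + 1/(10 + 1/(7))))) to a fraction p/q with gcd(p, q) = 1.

-11055/3659

a_0 = -4: -4/1
a_1 = 1: -3/1
a_2 = 45: -139/46
a_3 = 1: -142/47
a_4 = 10: -1559/516
a_5 = 7: -11055/3659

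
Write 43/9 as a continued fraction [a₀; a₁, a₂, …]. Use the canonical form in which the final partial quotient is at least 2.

[4; 1, 3, 2]

Run the Euclidean algorithm, recording each quotient:
43 = 4·9 + 7, so a_0 = 4
9 = 1·7 + 2, so a_1 = 1
7 = 3·2 + 1, so a_2 = 3
2 = 2·1 + 0, so a_3 = 2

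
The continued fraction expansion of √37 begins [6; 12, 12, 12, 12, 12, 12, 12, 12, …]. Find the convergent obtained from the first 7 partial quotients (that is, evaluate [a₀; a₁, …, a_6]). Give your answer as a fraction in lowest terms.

Use the convergent recurrence hₖ = aₖ·hₖ₋₁ + hₖ₋₂ (and likewise for the denominators kₖ):
a_0 = 6: 6/1
a_1 = 12: 73/12
a_2 = 12: 882/145
a_3 = 12: 10657/1752
a_4 = 12: 128766/21169
a_5 = 12: 1555849/255780
a_6 = 12: 18798954/3090529

18798954/3090529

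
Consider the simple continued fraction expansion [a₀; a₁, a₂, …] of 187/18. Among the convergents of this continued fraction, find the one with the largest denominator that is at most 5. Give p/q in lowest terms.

52/5

a_0 = 10: 10/1  (≤ bound)
a_1 = 2: 21/2  (≤ bound)
a_2 = 1: 31/3  (≤ bound)
a_3 = 1: 52/5  (≤ bound)
a_4 = 3: 187/18  (> 5, stop)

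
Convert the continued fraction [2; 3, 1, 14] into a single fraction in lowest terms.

133/59

Start with 14.
1 + 1/(14/1) = 1 + 1/14 = 15/14
3 + 1/(15/14) = 3 + 14/15 = 59/15
2 + 1/(59/15) = 2 + 15/59 = 133/59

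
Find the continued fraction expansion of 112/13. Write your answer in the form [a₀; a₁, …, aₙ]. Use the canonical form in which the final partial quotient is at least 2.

[8; 1, 1, 1, 1, 2]

Repeatedly divide and take the remainder:
112 ÷ 13 → quotient 8, remainder 8
13 ÷ 8 → quotient 1, remainder 5
8 ÷ 5 → quotient 1, remainder 3
5 ÷ 3 → quotient 1, remainder 2
3 ÷ 2 → quotient 1, remainder 1
2 ÷ 1 → quotient 2, remainder 0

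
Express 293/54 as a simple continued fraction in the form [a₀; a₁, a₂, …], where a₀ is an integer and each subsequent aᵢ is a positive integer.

[5; 2, 2, 1, 7]

Apply division with remainder until the remainder is 0:
293 = 5·54 + 23, so a_0 = 5
54 = 2·23 + 8, so a_1 = 2
23 = 2·8 + 7, so a_2 = 2
8 = 1·7 + 1, so a_3 = 1
7 = 7·1 + 0, so a_4 = 7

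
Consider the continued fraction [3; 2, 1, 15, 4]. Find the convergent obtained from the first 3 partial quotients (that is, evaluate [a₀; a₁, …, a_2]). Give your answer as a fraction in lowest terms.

10/3

Use the convergent recurrence hₖ = aₖ·hₖ₋₁ + hₖ₋₂ (and likewise for the denominators kₖ):
a_0 = 3: 3/1
a_1 = 2: 7/2
a_2 = 1: 10/3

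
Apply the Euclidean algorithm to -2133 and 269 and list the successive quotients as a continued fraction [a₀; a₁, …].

[-8; 14, 6, 3]

-2133 ÷ 269 → quotient -8, remainder 19
269 ÷ 19 → quotient 14, remainder 3
19 ÷ 3 → quotient 6, remainder 1
3 ÷ 1 → quotient 3, remainder 0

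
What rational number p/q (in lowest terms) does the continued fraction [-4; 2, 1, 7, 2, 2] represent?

-442/121

Compute successive convergents:
a_0 = -4: -4/1
a_1 = 2: -7/2
a_2 = 1: -11/3
a_3 = 7: -84/23
a_4 = 2: -179/49
a_5 = 2: -442/121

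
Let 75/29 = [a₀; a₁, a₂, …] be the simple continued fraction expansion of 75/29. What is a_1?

1

Run the Euclidean algorithm, recording each quotient:
⌊75/29⌋ = 2, remainder 17
⌊29/17⌋ = 1, remainder 12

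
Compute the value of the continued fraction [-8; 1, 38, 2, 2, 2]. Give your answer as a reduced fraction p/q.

-3323/473

a_0 = -8: -8/1
a_1 = 1: -7/1
a_2 = 38: -274/39
a_3 = 2: -555/79
a_4 = 2: -1384/197
a_5 = 2: -3323/473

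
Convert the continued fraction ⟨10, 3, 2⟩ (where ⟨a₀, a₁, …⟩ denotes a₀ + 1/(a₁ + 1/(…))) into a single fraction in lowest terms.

72/7

Start with 2.
3 + 1/(2/1) = 3 + 1/2 = 7/2
10 + 1/(7/2) = 10 + 2/7 = 72/7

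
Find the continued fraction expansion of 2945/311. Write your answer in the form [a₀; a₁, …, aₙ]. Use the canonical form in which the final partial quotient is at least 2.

⌊2945/311⌋ = 9, remainder 146
⌊311/146⌋ = 2, remainder 19
⌊146/19⌋ = 7, remainder 13
⌊19/13⌋ = 1, remainder 6
⌊13/6⌋ = 2, remainder 1
⌊6/1⌋ = 6, remainder 0

[9; 2, 7, 1, 2, 6]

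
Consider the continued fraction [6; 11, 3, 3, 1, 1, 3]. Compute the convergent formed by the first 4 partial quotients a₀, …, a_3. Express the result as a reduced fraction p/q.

a_0 = 6: 6/1
a_1 = 11: 67/11
a_2 = 3: 207/34
a_3 = 3: 688/113

688/113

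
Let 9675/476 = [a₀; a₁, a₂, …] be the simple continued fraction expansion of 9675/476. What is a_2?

14

9675 = 20·476 + 155, so a_0 = 20
476 = 3·155 + 11, so a_1 = 3
155 = 14·11 + 1, so a_2 = 14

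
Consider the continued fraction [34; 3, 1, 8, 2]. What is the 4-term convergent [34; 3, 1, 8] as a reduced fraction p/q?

1199/35

Collapse the nested fraction from the inside out:
Start with 8.
1 + 1/(8/1) = 1 + 1/8 = 9/8
3 + 1/(9/8) = 3 + 8/9 = 35/9
34 + 1/(35/9) = 34 + 9/35 = 1199/35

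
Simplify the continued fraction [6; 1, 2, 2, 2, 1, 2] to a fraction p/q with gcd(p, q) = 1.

436/65

a_0 = 6: 6/1
a_1 = 1: 7/1
a_2 = 2: 20/3
a_3 = 2: 47/7
a_4 = 2: 114/17
a_5 = 1: 161/24
a_6 = 2: 436/65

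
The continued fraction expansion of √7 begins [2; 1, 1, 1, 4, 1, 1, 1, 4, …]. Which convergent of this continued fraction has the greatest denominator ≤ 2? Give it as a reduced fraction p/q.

List convergents until the denominator exceeds the bound:
a_0 = 2: 2/1  (≤ bound)
a_1 = 1: 3/1  (≤ bound)
a_2 = 1: 5/2  (≤ bound)
a_3 = 1: 8/3  (> 2, stop)

5/2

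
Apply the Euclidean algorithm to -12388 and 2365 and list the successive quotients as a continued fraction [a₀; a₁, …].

[-6; 1, 3, 4, 1, 55, 2]

Apply division with remainder until the remainder is 0:
⌊-12388/2365⌋ = -6, remainder 1802
⌊2365/1802⌋ = 1, remainder 563
⌊1802/563⌋ = 3, remainder 113
⌊563/113⌋ = 4, remainder 111
⌊113/111⌋ = 1, remainder 2
⌊111/2⌋ = 55, remainder 1
⌊2/1⌋ = 2, remainder 0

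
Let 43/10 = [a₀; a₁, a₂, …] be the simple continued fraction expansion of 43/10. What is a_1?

3

43 = 4·10 + 3, so a_0 = 4
10 = 3·3 + 1, so a_1 = 3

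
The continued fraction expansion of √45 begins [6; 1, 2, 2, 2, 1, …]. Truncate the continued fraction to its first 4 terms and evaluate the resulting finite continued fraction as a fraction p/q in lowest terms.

Work from the innermost term outward:
Start with 2.
2 + 1/(2/1) = 2 + 1/2 = 5/2
1 + 1/(5/2) = 1 + 2/5 = 7/5
6 + 1/(7/5) = 6 + 5/7 = 47/7

47/7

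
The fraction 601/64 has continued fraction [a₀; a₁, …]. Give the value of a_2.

Apply division with remainder until the remainder is 0:
601 = 9·64 + 25, so a_0 = 9
64 = 2·25 + 14, so a_1 = 2
25 = 1·14 + 11, so a_2 = 1

1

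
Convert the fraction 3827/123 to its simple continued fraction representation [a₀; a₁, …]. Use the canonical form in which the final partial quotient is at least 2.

[31; 8, 1, 3, 1, 2]

3827 ÷ 123 → quotient 31, remainder 14
123 ÷ 14 → quotient 8, remainder 11
14 ÷ 11 → quotient 1, remainder 3
11 ÷ 3 → quotient 3, remainder 2
3 ÷ 2 → quotient 1, remainder 1
2 ÷ 1 → quotient 2, remainder 0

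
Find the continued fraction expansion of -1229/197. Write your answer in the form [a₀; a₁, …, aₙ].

[-7; 1, 3, 5, 4, 2]

-1229 = -7·197 + 150, so a_0 = -7
197 = 1·150 + 47, so a_1 = 1
150 = 3·47 + 9, so a_2 = 3
47 = 5·9 + 2, so a_3 = 5
9 = 4·2 + 1, so a_4 = 4
2 = 2·1 + 0, so a_5 = 2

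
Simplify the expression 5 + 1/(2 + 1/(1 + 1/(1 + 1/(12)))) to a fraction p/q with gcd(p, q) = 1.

Compute successive convergents:
a_0 = 5: 5/1
a_1 = 2: 11/2
a_2 = 1: 16/3
a_3 = 1: 27/5
a_4 = 12: 340/63

340/63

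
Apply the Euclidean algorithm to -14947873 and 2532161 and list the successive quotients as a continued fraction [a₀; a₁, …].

⌊-14947873/2532161⌋ = -6, remainder 245093
⌊2532161/245093⌋ = 10, remainder 81231
⌊245093/81231⌋ = 3, remainder 1400
⌊81231/1400⌋ = 58, remainder 31
⌊1400/31⌋ = 45, remainder 5
⌊31/5⌋ = 6, remainder 1
⌊5/1⌋ = 5, remainder 0

[-6; 10, 3, 58, 45, 6, 5]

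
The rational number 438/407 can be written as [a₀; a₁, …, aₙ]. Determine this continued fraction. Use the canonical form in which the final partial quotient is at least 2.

Repeatedly divide and take the remainder:
438 ÷ 407 → quotient 1, remainder 31
407 ÷ 31 → quotient 13, remainder 4
31 ÷ 4 → quotient 7, remainder 3
4 ÷ 3 → quotient 1, remainder 1
3 ÷ 1 → quotient 3, remainder 0

[1; 13, 7, 1, 3]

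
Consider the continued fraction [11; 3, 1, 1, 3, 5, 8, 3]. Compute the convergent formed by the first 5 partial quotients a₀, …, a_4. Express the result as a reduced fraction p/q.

282/25

Start with 3.
1 + 1/(3/1) = 1 + 1/3 = 4/3
1 + 1/(4/3) = 1 + 3/4 = 7/4
3 + 1/(7/4) = 3 + 4/7 = 25/7
11 + 1/(25/7) = 11 + 7/25 = 282/25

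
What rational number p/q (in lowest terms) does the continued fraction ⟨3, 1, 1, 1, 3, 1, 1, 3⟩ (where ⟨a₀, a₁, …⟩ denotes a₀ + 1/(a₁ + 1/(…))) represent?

324/89

Start with 3.
1 + 1/(3/1) = 1 + 1/3 = 4/3
1 + 1/(4/3) = 1 + 3/4 = 7/4
3 + 1/(7/4) = 3 + 4/7 = 25/7
1 + 1/(25/7) = 1 + 7/25 = 32/25
1 + 1/(32/25) = 1 + 25/32 = 57/32
1 + 1/(57/32) = 1 + 32/57 = 89/57
3 + 1/(89/57) = 3 + 57/89 = 324/89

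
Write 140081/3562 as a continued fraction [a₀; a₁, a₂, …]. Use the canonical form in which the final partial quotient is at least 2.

[39; 3, 15, 1, 13, 1, 1, 2]

140081 = 39·3562 + 1163, so a_0 = 39
3562 = 3·1163 + 73, so a_1 = 3
1163 = 15·73 + 68, so a_2 = 15
73 = 1·68 + 5, so a_3 = 1
68 = 13·5 + 3, so a_4 = 13
5 = 1·3 + 2, so a_5 = 1
3 = 1·2 + 1, so a_6 = 1
2 = 2·1 + 0, so a_7 = 2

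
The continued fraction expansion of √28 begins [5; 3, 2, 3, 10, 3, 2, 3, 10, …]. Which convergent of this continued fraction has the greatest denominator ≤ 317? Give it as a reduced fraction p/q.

1307/247

a_0 = 5: 5/1  (≤ bound)
a_1 = 3: 16/3  (≤ bound)
a_2 = 2: 37/7  (≤ bound)
a_3 = 3: 127/24  (≤ bound)
a_4 = 10: 1307/247  (≤ bound)
a_5 = 3: 4048/765  (> 317, stop)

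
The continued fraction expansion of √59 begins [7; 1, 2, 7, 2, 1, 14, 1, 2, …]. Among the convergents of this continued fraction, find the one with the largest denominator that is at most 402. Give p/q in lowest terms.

a_0 = 7: 7/1  (≤ bound)
a_1 = 1: 8/1  (≤ bound)
a_2 = 2: 23/3  (≤ bound)
a_3 = 7: 169/22  (≤ bound)
a_4 = 2: 361/47  (≤ bound)
a_5 = 1: 530/69  (≤ bound)
a_6 = 14: 7781/1013  (> 402, stop)

530/69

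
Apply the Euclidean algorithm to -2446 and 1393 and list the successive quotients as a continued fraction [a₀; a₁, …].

[-2; 4, 10, 3, 3, 3]

-2446 ÷ 1393 → quotient -2, remainder 340
1393 ÷ 340 → quotient 4, remainder 33
340 ÷ 33 → quotient 10, remainder 10
33 ÷ 10 → quotient 3, remainder 3
10 ÷ 3 → quotient 3, remainder 1
3 ÷ 1 → quotient 3, remainder 0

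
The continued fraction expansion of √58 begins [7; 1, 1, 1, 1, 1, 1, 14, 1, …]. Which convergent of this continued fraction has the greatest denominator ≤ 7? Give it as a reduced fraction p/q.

38/5

a_0 = 7: 7/1  (≤ bound)
a_1 = 1: 8/1  (≤ bound)
a_2 = 1: 15/2  (≤ bound)
a_3 = 1: 23/3  (≤ bound)
a_4 = 1: 38/5  (≤ bound)
a_5 = 1: 61/8  (> 7, stop)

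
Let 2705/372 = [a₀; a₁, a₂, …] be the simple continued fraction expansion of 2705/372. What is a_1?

3

Repeatedly divide and take the remainder:
2705 = 7·372 + 101, so a_0 = 7
372 = 3·101 + 69, so a_1 = 3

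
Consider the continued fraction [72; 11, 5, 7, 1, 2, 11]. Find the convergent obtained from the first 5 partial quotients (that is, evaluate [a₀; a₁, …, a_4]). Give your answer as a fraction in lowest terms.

33089/459

a_0 = 72: 72/1
a_1 = 11: 793/11
a_2 = 5: 4037/56
a_3 = 7: 29052/403
a_4 = 1: 33089/459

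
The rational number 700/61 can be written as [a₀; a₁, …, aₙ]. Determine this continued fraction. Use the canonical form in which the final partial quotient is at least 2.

[11; 2, 9, 1, 2]

700 ÷ 61 → quotient 11, remainder 29
61 ÷ 29 → quotient 2, remainder 3
29 ÷ 3 → quotient 9, remainder 2
3 ÷ 2 → quotient 1, remainder 1
2 ÷ 1 → quotient 2, remainder 0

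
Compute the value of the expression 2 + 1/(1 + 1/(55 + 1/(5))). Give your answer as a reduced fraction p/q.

838/281

a_0 = 2: 2/1
a_1 = 1: 3/1
a_2 = 55: 167/56
a_3 = 5: 838/281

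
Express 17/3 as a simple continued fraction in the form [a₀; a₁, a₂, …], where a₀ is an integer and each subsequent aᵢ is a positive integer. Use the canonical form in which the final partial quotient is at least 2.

17 ÷ 3 → quotient 5, remainder 2
3 ÷ 2 → quotient 1, remainder 1
2 ÷ 1 → quotient 2, remainder 0

[5; 1, 2]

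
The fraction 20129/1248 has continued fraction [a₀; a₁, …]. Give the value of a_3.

3

20129 = 16·1248 + 161, so a_0 = 16
1248 = 7·161 + 121, so a_1 = 7
161 = 1·121 + 40, so a_2 = 1
121 = 3·40 + 1, so a_3 = 3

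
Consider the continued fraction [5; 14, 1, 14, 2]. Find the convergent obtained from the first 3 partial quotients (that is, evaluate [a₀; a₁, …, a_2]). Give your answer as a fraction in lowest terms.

76/15

a_0 = 5: 5/1
a_1 = 14: 71/14
a_2 = 1: 76/15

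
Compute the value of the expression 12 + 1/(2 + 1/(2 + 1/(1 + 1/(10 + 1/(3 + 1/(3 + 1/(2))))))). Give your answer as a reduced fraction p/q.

22045/1774

a_0 = 12: 12/1
a_1 = 2: 25/2
a_2 = 2: 62/5
a_3 = 1: 87/7
a_4 = 10: 932/75
a_5 = 3: 2883/232
a_6 = 3: 9581/771
a_7 = 2: 22045/1774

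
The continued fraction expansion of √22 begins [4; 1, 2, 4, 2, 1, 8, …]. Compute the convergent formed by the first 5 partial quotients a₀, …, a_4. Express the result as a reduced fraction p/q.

136/29

Collapse the nested fraction from the inside out:
Start with 2.
4 + 1/(2/1) = 4 + 1/2 = 9/2
2 + 1/(9/2) = 2 + 2/9 = 20/9
1 + 1/(20/9) = 1 + 9/20 = 29/20
4 + 1/(29/20) = 4 + 20/29 = 136/29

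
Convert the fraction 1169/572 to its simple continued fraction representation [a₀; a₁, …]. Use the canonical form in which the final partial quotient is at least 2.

[2; 22, 1, 7, 3]

⌊1169/572⌋ = 2, remainder 25
⌊572/25⌋ = 22, remainder 22
⌊25/22⌋ = 1, remainder 3
⌊22/3⌋ = 7, remainder 1
⌊3/1⌋ = 3, remainder 0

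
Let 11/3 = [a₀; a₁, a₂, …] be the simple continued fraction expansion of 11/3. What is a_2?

Apply division with remainder until the remainder is 0:
11 ÷ 3 → quotient 3, remainder 2
3 ÷ 2 → quotient 1, remainder 1
2 ÷ 1 → quotient 2, remainder 0

2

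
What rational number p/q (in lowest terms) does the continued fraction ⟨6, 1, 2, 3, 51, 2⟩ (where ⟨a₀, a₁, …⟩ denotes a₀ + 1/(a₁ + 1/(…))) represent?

6941/1036

Start with 2.
51 + 1/(2/1) = 51 + 1/2 = 103/2
3 + 1/(103/2) = 3 + 2/103 = 311/103
2 + 1/(311/103) = 2 + 103/311 = 725/311
1 + 1/(725/311) = 1 + 311/725 = 1036/725
6 + 1/(1036/725) = 6 + 725/1036 = 6941/1036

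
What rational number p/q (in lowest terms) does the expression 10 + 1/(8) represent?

81/8

Build up convergents one term at a time:
a_0 = 10: 10/1
a_1 = 8: 81/8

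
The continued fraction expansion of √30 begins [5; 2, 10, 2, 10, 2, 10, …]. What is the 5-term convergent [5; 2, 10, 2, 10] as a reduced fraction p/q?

2525/461

Work from the innermost term outward:
Start with 10.
2 + 1/(10/1) = 2 + 1/10 = 21/10
10 + 1/(21/10) = 10 + 10/21 = 220/21
2 + 1/(220/21) = 2 + 21/220 = 461/220
5 + 1/(461/220) = 5 + 220/461 = 2525/461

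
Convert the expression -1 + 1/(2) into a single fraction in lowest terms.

a_0 = -1: -1/1
a_1 = 2: -1/2

-1/2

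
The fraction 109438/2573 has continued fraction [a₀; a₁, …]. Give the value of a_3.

Run the Euclidean algorithm, recording each quotient:
109438 = 42·2573 + 1372, so a_0 = 42
2573 = 1·1372 + 1201, so a_1 = 1
1372 = 1·1201 + 171, so a_2 = 1
1201 = 7·171 + 4, so a_3 = 7

7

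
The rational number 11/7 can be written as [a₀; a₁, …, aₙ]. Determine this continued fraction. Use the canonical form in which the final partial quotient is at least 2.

[1; 1, 1, 3]

Run the Euclidean algorithm, recording each quotient:
11 = 1·7 + 4, so a_0 = 1
7 = 1·4 + 3, so a_1 = 1
4 = 1·3 + 1, so a_2 = 1
3 = 3·1 + 0, so a_3 = 3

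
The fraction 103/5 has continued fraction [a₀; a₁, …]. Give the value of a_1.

⌊103/5⌋ = 20, remainder 3
⌊5/3⌋ = 1, remainder 2

1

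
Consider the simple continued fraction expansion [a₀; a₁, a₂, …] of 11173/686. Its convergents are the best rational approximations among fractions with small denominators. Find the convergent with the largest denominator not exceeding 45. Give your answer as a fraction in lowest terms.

List convergents until the denominator exceeds the bound:
a_0 = 16: 16/1  (≤ bound)
a_1 = 3: 49/3  (≤ bound)
a_2 = 2: 114/7  (≤ bound)
a_3 = 13: 1531/94  (> 45, stop)

114/7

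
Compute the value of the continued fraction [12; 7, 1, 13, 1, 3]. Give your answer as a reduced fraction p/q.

5675/468

Starting at the tail and folding back:
Start with 3.
1 + 1/(3/1) = 1 + 1/3 = 4/3
13 + 1/(4/3) = 13 + 3/4 = 55/4
1 + 1/(55/4) = 1 + 4/55 = 59/55
7 + 1/(59/55) = 7 + 55/59 = 468/59
12 + 1/(468/59) = 12 + 59/468 = 5675/468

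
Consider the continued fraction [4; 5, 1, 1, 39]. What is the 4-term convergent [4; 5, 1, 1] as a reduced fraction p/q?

46/11

Use the convergent recurrence hₖ = aₖ·hₖ₋₁ + hₖ₋₂ (and likewise for the denominators kₖ):
a_0 = 4: 4/1
a_1 = 5: 21/5
a_2 = 1: 25/6
a_3 = 1: 46/11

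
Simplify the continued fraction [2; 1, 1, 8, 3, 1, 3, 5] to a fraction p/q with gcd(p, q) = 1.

3502/1385

a_0 = 2: 2/1
a_1 = 1: 3/1
a_2 = 1: 5/2
a_3 = 8: 43/17
a_4 = 3: 134/53
a_5 = 1: 177/70
a_6 = 3: 665/263
a_7 = 5: 3502/1385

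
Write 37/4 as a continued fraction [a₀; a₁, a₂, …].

[9; 4]

37 = 9·4 + 1, so a_0 = 9
4 = 4·1 + 0, so a_1 = 4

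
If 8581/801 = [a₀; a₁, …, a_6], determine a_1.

8581 = 10·801 + 571, so a_0 = 10
801 = 1·571 + 230, so a_1 = 1

1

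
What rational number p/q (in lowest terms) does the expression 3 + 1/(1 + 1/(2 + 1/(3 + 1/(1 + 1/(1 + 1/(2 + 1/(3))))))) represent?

Start with 3.
2 + 1/(3/1) = 2 + 1/3 = 7/3
1 + 1/(7/3) = 1 + 3/7 = 10/7
1 + 1/(10/7) = 1 + 7/10 = 17/10
3 + 1/(17/10) = 3 + 10/17 = 61/17
2 + 1/(61/17) = 2 + 17/61 = 139/61
1 + 1/(139/61) = 1 + 61/139 = 200/139
3 + 1/(200/139) = 3 + 139/200 = 739/200

739/200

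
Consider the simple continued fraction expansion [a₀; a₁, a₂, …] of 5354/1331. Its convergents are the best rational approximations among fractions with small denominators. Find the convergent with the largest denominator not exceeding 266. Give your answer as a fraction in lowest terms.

535/133

a_0 = 4: 4/1  (≤ bound)
a_1 = 44: 177/44  (≤ bound)
a_2 = 2: 358/89  (≤ bound)
a_3 = 1: 535/133  (≤ bound)
a_4 = 2: 1428/355  (> 266, stop)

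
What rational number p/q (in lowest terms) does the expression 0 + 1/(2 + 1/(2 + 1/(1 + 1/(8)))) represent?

Starting at the tail and folding back:
Start with 8.
1 + 1/(8/1) = 1 + 1/8 = 9/8
2 + 1/(9/8) = 2 + 8/9 = 26/9
2 + 1/(26/9) = 2 + 9/26 = 61/26
0 + 1/(61/26) = 0 + 26/61 = 26/61

26/61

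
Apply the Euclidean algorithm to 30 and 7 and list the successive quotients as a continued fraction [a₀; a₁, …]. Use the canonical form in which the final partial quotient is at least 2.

Apply division with remainder until the remainder is 0:
30 = 4·7 + 2, so a_0 = 4
7 = 3·2 + 1, so a_1 = 3
2 = 2·1 + 0, so a_2 = 2

[4; 3, 2]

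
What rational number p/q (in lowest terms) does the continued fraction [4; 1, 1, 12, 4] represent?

461/102

a_0 = 4: 4/1
a_1 = 1: 5/1
a_2 = 1: 9/2
a_3 = 12: 113/25
a_4 = 4: 461/102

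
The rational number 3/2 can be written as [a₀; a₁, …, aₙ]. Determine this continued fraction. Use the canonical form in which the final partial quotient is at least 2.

[1; 2]

3 = 1·2 + 1, so a_0 = 1
2 = 2·1 + 0, so a_1 = 2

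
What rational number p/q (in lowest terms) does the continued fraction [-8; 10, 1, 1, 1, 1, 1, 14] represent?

-9827/1243

Start with 14.
1 + 1/(14/1) = 1 + 1/14 = 15/14
1 + 1/(15/14) = 1 + 14/15 = 29/15
1 + 1/(29/15) = 1 + 15/29 = 44/29
1 + 1/(44/29) = 1 + 29/44 = 73/44
1 + 1/(73/44) = 1 + 44/73 = 117/73
10 + 1/(117/73) = 10 + 73/117 = 1243/117
-8 + 1/(1243/117) = -8 + 117/1243 = -9827/1243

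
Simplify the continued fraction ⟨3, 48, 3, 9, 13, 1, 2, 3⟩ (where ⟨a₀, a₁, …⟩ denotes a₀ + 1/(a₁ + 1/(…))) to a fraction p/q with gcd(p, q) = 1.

564299/186811

Starting at the tail and folding back:
Start with 3.
2 + 1/(3/1) = 2 + 1/3 = 7/3
1 + 1/(7/3) = 1 + 3/7 = 10/7
13 + 1/(10/7) = 13 + 7/10 = 137/10
9 + 1/(137/10) = 9 + 10/137 = 1243/137
3 + 1/(1243/137) = 3 + 137/1243 = 3866/1243
48 + 1/(3866/1243) = 48 + 1243/3866 = 186811/3866
3 + 1/(186811/3866) = 3 + 3866/186811 = 564299/186811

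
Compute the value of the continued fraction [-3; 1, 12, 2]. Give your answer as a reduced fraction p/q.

a_0 = -3: -3/1
a_1 = 1: -2/1
a_2 = 12: -27/13
a_3 = 2: -56/27

-56/27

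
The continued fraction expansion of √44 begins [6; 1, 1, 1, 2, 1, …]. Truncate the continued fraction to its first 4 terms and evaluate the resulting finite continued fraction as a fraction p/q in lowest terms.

Collapse the nested fraction from the inside out:
Start with 1.
1 + 1/(1/1) = 1 + 1/1 = 2/1
1 + 1/(2/1) = 1 + 1/2 = 3/2
6 + 1/(3/2) = 6 + 2/3 = 20/3

20/3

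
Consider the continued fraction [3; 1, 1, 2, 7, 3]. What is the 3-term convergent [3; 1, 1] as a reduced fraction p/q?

7/2

a_0 = 3: 3/1
a_1 = 1: 4/1
a_2 = 1: 7/2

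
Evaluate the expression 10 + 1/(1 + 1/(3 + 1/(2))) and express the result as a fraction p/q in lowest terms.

a_0 = 10: 10/1
a_1 = 1: 11/1
a_2 = 3: 43/4
a_3 = 2: 97/9

97/9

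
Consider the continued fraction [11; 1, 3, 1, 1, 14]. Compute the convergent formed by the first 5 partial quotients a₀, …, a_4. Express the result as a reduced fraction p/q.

Start with 1.
1 + 1/(1/1) = 1 + 1/1 = 2/1
3 + 1/(2/1) = 3 + 1/2 = 7/2
1 + 1/(7/2) = 1 + 2/7 = 9/7
11 + 1/(9/7) = 11 + 7/9 = 106/9

106/9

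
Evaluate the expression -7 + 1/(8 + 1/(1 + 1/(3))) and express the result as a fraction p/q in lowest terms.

Build up convergents one term at a time:
a_0 = -7: -7/1
a_1 = 8: -55/8
a_2 = 1: -62/9
a_3 = 3: -241/35

-241/35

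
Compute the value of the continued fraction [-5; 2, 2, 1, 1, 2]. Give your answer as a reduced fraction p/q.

Start with 2.
1 + 1/(2/1) = 1 + 1/2 = 3/2
1 + 1/(3/2) = 1 + 2/3 = 5/3
2 + 1/(5/3) = 2 + 3/5 = 13/5
2 + 1/(13/5) = 2 + 5/13 = 31/13
-5 + 1/(31/13) = -5 + 13/31 = -142/31

-142/31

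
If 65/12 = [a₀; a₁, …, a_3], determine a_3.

⌊65/12⌋ = 5, remainder 5
⌊12/5⌋ = 2, remainder 2
⌊5/2⌋ = 2, remainder 1
⌊2/1⌋ = 2, remainder 0

2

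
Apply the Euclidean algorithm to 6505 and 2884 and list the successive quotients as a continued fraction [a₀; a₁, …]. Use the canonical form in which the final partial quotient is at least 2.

⌊6505/2884⌋ = 2, remainder 737
⌊2884/737⌋ = 3, remainder 673
⌊737/673⌋ = 1, remainder 64
⌊673/64⌋ = 10, remainder 33
⌊64/33⌋ = 1, remainder 31
⌊33/31⌋ = 1, remainder 2
⌊31/2⌋ = 15, remainder 1
⌊2/1⌋ = 2, remainder 0

[2; 3, 1, 10, 1, 1, 15, 2]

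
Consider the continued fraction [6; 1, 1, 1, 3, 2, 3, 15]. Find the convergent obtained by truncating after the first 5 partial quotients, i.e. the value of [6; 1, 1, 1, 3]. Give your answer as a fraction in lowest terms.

Use the convergent recurrence hₖ = aₖ·hₖ₋₁ + hₖ₋₂ (and likewise for the denominators kₖ):
a_0 = 6: 6/1
a_1 = 1: 7/1
a_2 = 1: 13/2
a_3 = 1: 20/3
a_4 = 3: 73/11

73/11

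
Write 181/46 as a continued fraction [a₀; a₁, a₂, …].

Run the Euclidean algorithm, recording each quotient:
181 = 3·46 + 43, so a_0 = 3
46 = 1·43 + 3, so a_1 = 1
43 = 14·3 + 1, so a_2 = 14
3 = 3·1 + 0, so a_3 = 3

[3; 1, 14, 3]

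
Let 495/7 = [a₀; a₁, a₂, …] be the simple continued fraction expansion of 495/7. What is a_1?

1

⌊495/7⌋ = 70, remainder 5
⌊7/5⌋ = 1, remainder 2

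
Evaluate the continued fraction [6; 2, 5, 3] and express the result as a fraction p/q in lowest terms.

226/35

Start with 3.
5 + 1/(3/1) = 5 + 1/3 = 16/3
2 + 1/(16/3) = 2 + 3/16 = 35/16
6 + 1/(35/16) = 6 + 16/35 = 226/35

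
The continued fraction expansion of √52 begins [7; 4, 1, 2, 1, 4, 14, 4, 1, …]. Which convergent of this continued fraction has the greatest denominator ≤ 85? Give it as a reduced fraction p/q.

137/19

List convergents until the denominator exceeds the bound:
a_0 = 7: 7/1  (≤ bound)
a_1 = 4: 29/4  (≤ bound)
a_2 = 1: 36/5  (≤ bound)
a_3 = 2: 101/14  (≤ bound)
a_4 = 1: 137/19  (≤ bound)
a_5 = 4: 649/90  (> 85, stop)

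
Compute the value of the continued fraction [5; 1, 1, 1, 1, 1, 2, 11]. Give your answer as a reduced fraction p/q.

1343/239

Start with 11.
2 + 1/(11/1) = 2 + 1/11 = 23/11
1 + 1/(23/11) = 1 + 11/23 = 34/23
1 + 1/(34/23) = 1 + 23/34 = 57/34
1 + 1/(57/34) = 1 + 34/57 = 91/57
1 + 1/(91/57) = 1 + 57/91 = 148/91
1 + 1/(148/91) = 1 + 91/148 = 239/148
5 + 1/(239/148) = 5 + 148/239 = 1343/239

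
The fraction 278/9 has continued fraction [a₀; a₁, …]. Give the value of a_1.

1

278 = 30·9 + 8, so a_0 = 30
9 = 1·8 + 1, so a_1 = 1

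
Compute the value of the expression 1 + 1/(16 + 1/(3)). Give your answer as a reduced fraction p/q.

52/49

Start with 3.
16 + 1/(3/1) = 16 + 1/3 = 49/3
1 + 1/(49/3) = 1 + 3/49 = 52/49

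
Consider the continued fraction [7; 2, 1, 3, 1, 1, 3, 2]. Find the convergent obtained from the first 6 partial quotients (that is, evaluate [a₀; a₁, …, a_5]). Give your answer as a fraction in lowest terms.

Start with 1.
1 + 1/(1/1) = 1 + 1/1 = 2/1
3 + 1/(2/1) = 3 + 1/2 = 7/2
1 + 1/(7/2) = 1 + 2/7 = 9/7
2 + 1/(9/7) = 2 + 7/9 = 25/9
7 + 1/(25/9) = 7 + 9/25 = 184/25

184/25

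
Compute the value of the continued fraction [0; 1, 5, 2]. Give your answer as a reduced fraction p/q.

11/13

Compute successive convergents:
a_0 = 0: 0/1
a_1 = 1: 1/1
a_2 = 5: 5/6
a_3 = 2: 11/13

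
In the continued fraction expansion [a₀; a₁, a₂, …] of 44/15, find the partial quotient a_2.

Apply division with remainder until the remainder is 0:
44 = 2·15 + 14, so a_0 = 2
15 = 1·14 + 1, so a_1 = 1
14 = 14·1 + 0, so a_2 = 14

14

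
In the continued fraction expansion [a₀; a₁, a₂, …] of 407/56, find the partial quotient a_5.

3

⌊407/56⌋ = 7, remainder 15
⌊56/15⌋ = 3, remainder 11
⌊15/11⌋ = 1, remainder 4
⌊11/4⌋ = 2, remainder 3
⌊4/3⌋ = 1, remainder 1
⌊3/1⌋ = 3, remainder 0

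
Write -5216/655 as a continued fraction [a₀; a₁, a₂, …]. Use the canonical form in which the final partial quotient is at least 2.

[-8; 27, 3, 2, 3]

⌊-5216/655⌋ = -8, remainder 24
⌊655/24⌋ = 27, remainder 7
⌊24/7⌋ = 3, remainder 3
⌊7/3⌋ = 2, remainder 1
⌊3/1⌋ = 3, remainder 0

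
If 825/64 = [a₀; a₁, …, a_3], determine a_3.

7

825 = 12·64 + 57, so a_0 = 12
64 = 1·57 + 7, so a_1 = 1
57 = 8·7 + 1, so a_2 = 8
7 = 7·1 + 0, so a_3 = 7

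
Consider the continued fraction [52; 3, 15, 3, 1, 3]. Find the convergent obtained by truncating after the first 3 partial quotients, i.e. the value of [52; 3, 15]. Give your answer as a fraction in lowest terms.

2407/46

Collapse the nested fraction from the inside out:
Start with 15.
3 + 1/(15/1) = 3 + 1/15 = 46/15
52 + 1/(46/15) = 52 + 15/46 = 2407/46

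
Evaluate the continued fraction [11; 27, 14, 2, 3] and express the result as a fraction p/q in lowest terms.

Start with 3.
2 + 1/(3/1) = 2 + 1/3 = 7/3
14 + 1/(7/3) = 14 + 3/7 = 101/7
27 + 1/(101/7) = 27 + 7/101 = 2734/101
11 + 1/(2734/101) = 11 + 101/2734 = 30175/2734

30175/2734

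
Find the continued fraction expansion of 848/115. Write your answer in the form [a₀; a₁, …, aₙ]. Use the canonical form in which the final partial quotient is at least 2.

Repeatedly divide and take the remainder:
848 ÷ 115 → quotient 7, remainder 43
115 ÷ 43 → quotient 2, remainder 29
43 ÷ 29 → quotient 1, remainder 14
29 ÷ 14 → quotient 2, remainder 1
14 ÷ 1 → quotient 14, remainder 0

[7; 2, 1, 2, 14]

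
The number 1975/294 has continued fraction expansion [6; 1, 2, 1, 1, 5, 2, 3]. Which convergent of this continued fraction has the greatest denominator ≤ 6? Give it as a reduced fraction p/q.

27/4

a_0 = 6: 6/1  (≤ bound)
a_1 = 1: 7/1  (≤ bound)
a_2 = 2: 20/3  (≤ bound)
a_3 = 1: 27/4  (≤ bound)
a_4 = 1: 47/7  (> 6, stop)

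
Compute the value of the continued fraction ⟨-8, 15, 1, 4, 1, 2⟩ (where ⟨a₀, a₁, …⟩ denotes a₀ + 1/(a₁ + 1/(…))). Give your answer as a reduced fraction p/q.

-2135/269

a_0 = -8: -8/1
a_1 = 15: -119/15
a_2 = 1: -127/16
a_3 = 4: -627/79
a_4 = 1: -754/95
a_5 = 2: -2135/269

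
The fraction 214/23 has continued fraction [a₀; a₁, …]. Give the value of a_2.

Repeatedly divide and take the remainder:
⌊214/23⌋ = 9, remainder 7
⌊23/7⌋ = 3, remainder 2
⌊7/2⌋ = 3, remainder 1

3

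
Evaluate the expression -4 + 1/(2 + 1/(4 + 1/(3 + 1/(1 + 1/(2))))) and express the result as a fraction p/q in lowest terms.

a_0 = -4: -4/1
a_1 = 2: -7/2
a_2 = 4: -32/9
a_3 = 3: -103/29
a_4 = 1: -135/38
a_5 = 2: -373/105

-373/105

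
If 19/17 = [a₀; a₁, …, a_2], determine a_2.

2

Run the Euclidean algorithm, recording each quotient:
19 = 1·17 + 2, so a_0 = 1
17 = 8·2 + 1, so a_1 = 8
2 = 2·1 + 0, so a_2 = 2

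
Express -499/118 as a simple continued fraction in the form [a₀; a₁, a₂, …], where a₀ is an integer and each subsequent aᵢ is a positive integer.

[-5; 1, 3, 2, 1, 2, 3]

⌊-499/118⌋ = -5, remainder 91
⌊118/91⌋ = 1, remainder 27
⌊91/27⌋ = 3, remainder 10
⌊27/10⌋ = 2, remainder 7
⌊10/7⌋ = 1, remainder 3
⌊7/3⌋ = 2, remainder 1
⌊3/1⌋ = 3, remainder 0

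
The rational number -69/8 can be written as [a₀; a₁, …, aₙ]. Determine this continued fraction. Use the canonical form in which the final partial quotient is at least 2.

[-9; 2, 1, 2]

Apply division with remainder until the remainder is 0:
⌊-69/8⌋ = -9, remainder 3
⌊8/3⌋ = 2, remainder 2
⌊3/2⌋ = 1, remainder 1
⌊2/1⌋ = 2, remainder 0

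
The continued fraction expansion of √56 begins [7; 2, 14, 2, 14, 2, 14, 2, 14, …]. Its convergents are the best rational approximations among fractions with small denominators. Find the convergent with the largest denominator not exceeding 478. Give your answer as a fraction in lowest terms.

a_0 = 7: 7/1  (≤ bound)
a_1 = 2: 15/2  (≤ bound)
a_2 = 14: 217/29  (≤ bound)
a_3 = 2: 449/60  (≤ bound)
a_4 = 14: 6503/869  (> 478, stop)

449/60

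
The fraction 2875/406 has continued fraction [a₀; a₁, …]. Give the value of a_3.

Apply division with remainder until the remainder is 0:
2875 ÷ 406 → quotient 7, remainder 33
406 ÷ 33 → quotient 12, remainder 10
33 ÷ 10 → quotient 3, remainder 3
10 ÷ 3 → quotient 3, remainder 1

3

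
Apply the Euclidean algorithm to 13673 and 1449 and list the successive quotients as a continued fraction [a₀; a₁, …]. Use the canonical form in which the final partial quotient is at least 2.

[9; 2, 3, 2, 2, 2, 15]

Repeatedly divide and take the remainder:
13673 ÷ 1449 → quotient 9, remainder 632
1449 ÷ 632 → quotient 2, remainder 185
632 ÷ 185 → quotient 3, remainder 77
185 ÷ 77 → quotient 2, remainder 31
77 ÷ 31 → quotient 2, remainder 15
31 ÷ 15 → quotient 2, remainder 1
15 ÷ 1 → quotient 15, remainder 0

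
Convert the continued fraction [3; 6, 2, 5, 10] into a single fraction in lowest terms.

2281/723

Start with 10.
5 + 1/(10/1) = 5 + 1/10 = 51/10
2 + 1/(51/10) = 2 + 10/51 = 112/51
6 + 1/(112/51) = 6 + 51/112 = 723/112
3 + 1/(723/112) = 3 + 112/723 = 2281/723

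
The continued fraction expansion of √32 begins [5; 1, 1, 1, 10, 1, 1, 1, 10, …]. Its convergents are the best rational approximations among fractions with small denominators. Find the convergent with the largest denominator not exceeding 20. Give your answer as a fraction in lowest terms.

List convergents until the denominator exceeds the bound:
a_0 = 5: 5/1  (≤ bound)
a_1 = 1: 6/1  (≤ bound)
a_2 = 1: 11/2  (≤ bound)
a_3 = 1: 17/3  (≤ bound)
a_4 = 10: 181/32  (> 20, stop)

17/3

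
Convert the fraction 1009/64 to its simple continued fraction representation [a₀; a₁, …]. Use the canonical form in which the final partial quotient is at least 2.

⌊1009/64⌋ = 15, remainder 49
⌊64/49⌋ = 1, remainder 15
⌊49/15⌋ = 3, remainder 4
⌊15/4⌋ = 3, remainder 3
⌊4/3⌋ = 1, remainder 1
⌊3/1⌋ = 3, remainder 0

[15; 1, 3, 3, 1, 3]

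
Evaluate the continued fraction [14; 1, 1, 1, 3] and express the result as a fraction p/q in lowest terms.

Use the convergent recurrence hₖ = aₖ·hₖ₋₁ + hₖ₋₂ (and likewise for the denominators kₖ):
a_0 = 14: 14/1
a_1 = 1: 15/1
a_2 = 1: 29/2
a_3 = 1: 44/3
a_4 = 3: 161/11

161/11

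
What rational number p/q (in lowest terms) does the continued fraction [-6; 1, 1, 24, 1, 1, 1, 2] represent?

Work from the innermost term outward:
Start with 2.
1 + 1/(2/1) = 1 + 1/2 = 3/2
1 + 1/(3/2) = 1 + 2/3 = 5/3
1 + 1/(5/3) = 1 + 3/5 = 8/5
24 + 1/(8/5) = 24 + 5/8 = 197/8
1 + 1/(197/8) = 1 + 8/197 = 205/197
1 + 1/(205/197) = 1 + 197/205 = 402/205
-6 + 1/(402/205) = -6 + 205/402 = -2207/402

-2207/402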